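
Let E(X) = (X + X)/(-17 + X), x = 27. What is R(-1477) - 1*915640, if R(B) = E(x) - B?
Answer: -4570788/5 ≈ -9.1416e+5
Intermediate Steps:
E(X) = 2*X/(-17 + X) (E(X) = (2*X)/(-17 + X) = 2*X/(-17 + X))
R(B) = 27/5 - B (R(B) = 2*27/(-17 + 27) - B = 2*27/10 - B = 2*27*(⅒) - B = 27/5 - B)
R(-1477) - 1*915640 = (27/5 - 1*(-1477)) - 1*915640 = (27/5 + 1477) - 915640 = 7412/5 - 915640 = -4570788/5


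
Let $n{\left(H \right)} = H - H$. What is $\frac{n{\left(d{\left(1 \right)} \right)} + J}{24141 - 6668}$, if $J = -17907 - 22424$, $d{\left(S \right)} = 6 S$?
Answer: $- \frac{40331}{17473} \approx -2.3082$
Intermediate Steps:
$n{\left(H \right)} = 0$
$J = -40331$ ($J = -17907 - 22424 = -40331$)
$\frac{n{\left(d{\left(1 \right)} \right)} + J}{24141 - 6668} = \frac{0 - 40331}{24141 - 6668} = - \frac{40331}{17473}$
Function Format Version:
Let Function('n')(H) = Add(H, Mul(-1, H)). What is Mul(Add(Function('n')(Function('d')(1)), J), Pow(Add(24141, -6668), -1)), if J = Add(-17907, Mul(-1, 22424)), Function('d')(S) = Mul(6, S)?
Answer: Rational(-40331, 17473) ≈ -2.3082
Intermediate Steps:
Function('n')(H) = 0
J = -40331 (J = Add(-17907, -22424) = -40331)
Mul(Add(Function('n')(Function('d')(1)), J), Pow(Add(24141, -6668), -1)) = Mul(Add(0, -40331), Pow(Add(24141, -6668), -1)) = Mul(-40331, Pow(17473, -1)) = Mul(-40331, Rational(1, 17473)) = Rational(-40331, 17473)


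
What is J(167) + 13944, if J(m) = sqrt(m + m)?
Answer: 13944 + sqrt(334) ≈ 13962.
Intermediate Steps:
J(m) = sqrt(2)*sqrt(m) (J(m) = sqrt(2*m) = sqrt(2)*sqrt(m))
J(167) + 13944 = sqrt(2)*sqrt(167) + 13944 = sqrt(334) + 13944 = 13944 + sqrt(334)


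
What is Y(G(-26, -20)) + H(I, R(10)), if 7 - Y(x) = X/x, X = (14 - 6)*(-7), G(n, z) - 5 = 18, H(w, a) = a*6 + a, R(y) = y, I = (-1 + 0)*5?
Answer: 1827/23 ≈ 79.435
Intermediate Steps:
I = -5 (I = -1*5 = -5)
H(w, a) = 7*a (H(w, a) = 6*a + a = 7*a)
G(n, z) = 23 (G(n, z) = 5 + 18 = 23)
X = -56 (X = 8*(-7) = -56)
Y(x) = 7 + 56/x (Y(x) = 7 - (-56)/x = 7 + 56/x)
Y(G(-26, -20)) + H(I, R(10)) = (7 + 56/23) + 7*10 = (7 + 56*(1/23)) + 70 = (7 + 56/23) + 70 = 217/23 + 70 = 1827/23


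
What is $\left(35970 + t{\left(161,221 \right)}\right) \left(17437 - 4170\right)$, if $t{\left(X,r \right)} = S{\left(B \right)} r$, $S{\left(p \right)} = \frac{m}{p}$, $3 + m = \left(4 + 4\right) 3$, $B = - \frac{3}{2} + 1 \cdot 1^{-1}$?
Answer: $354069696$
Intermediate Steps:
$B = - \frac{1}{2}$ ($B = \left(-3\right) \frac{1}{2} + 1 \cdot 1 = - \frac{3}{2} + 1 = - \frac{1}{2} \approx -0.5$)
$m = 21$ ($m = -3 + \left(4 + 4\right) 3 = -3 + 8 \cdot 3 = -3 + 24 = 21$)
$S{\left(p \right)} = \frac{21}{p}$
$t{\left(X,r \right)} = - 42 r$ ($t{\left(X,r \right)} = \frac{21}{- \frac{1}{2}} r = 21 \left(-2\right) r = - 42 r$)
$\left(35970 + t{\left(161,221 \right)}\right) \left(17437 - 4170\right) = \left(35970 - 9282\right) \left(17437 - 4170\right) = \left(35970 - 9282\right) 13267 = 26688 \cdot 13267 = 354069696$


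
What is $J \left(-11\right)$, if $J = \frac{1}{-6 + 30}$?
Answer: $- \frac{11}{24} \approx -0.45833$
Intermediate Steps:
$J = \frac{1}{24} \approx 0.041667$
$J \left(-11\right) = \frac{1}{24} \left(-11\right) = - \frac{11}{24}$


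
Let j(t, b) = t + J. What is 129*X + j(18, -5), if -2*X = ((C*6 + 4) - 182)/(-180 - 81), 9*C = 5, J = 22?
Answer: -826/261 ≈ -3.1647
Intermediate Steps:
j(t, b) = 22 + t (j(t, b) = t + 22 = 22 + t)
C = 5/9 (C = (⅑)*5 = 5/9 ≈ 0.55556)
X = -262/783 (X = -(((5/9)*6 + 4) - 182)/(2*(-180 - 81)) = -((10/3 + 4) - 182)/(2*(-261)) = -(22/3 - 182)*(-1)/(2*261) = -(-262)*(-1)/(3*261) = -½*524/783 = -262/783 ≈ -0.33461)
129*X + j(18, -5) = 129*(-262/783) + (22 + 18) = -11266/261 + 40 = -826/261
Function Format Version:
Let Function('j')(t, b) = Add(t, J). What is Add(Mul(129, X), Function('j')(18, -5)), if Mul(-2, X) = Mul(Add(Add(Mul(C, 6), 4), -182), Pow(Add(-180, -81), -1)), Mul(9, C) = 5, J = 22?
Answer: Rational(-826, 261) ≈ -3.1647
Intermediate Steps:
Function('j')(t, b) = Add(22, t) (Function('j')(t, b) = Add(t, 22) = Add(22, t))
C = Rational(5, 9) (C = Mul(Rational(1, 9), 5) = Rational(5, 9) ≈ 0.55556)
X = Rational(-262, 783) (X = Mul(Rational(-1, 2), Mul(Add(Add(Mul(Rational(5, 9), 6), 4), -182), Pow(Add(-180, -81), -1))) = Mul(Rational(-1, 2), Mul(Add(Add(Rational(10, 3), 4), -182), Pow(-261, -1))) = Mul(Rational(-1, 2), Mul(Add(Rational(22, 3), -182), Rational(-1, 261))) = Mul(Rational(-1, 2), Mul(Rational(-524, 3), Rational(-1, 261))) = Mul(Rational(-1, 2), Rational(524, 783)) = Rational(-262, 783) ≈ -0.33461)
Add(Mul(129, X), Function('j')(18, -5)) = Add(Mul(129, Rational(-262, 783)), Add(22, 18)) = Add(Rational(-11266, 261), 40) = Rational(-826, 261)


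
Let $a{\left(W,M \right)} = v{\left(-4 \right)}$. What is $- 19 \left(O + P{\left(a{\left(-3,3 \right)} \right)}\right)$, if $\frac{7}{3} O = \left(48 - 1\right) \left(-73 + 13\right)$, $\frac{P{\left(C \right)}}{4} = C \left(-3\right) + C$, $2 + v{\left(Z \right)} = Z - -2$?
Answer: $\frac{156484}{7} \approx 22355.0$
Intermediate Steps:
$v{\left(Z \right)} = Z$ ($v{\left(Z \right)} = -2 + \left(Z - -2\right) = -2 + \left(Z + 2\right) = -2 + \left(2 + Z\right) = Z$)
$a{\left(W,M \right)} = -4$
$P{\left(C \right)} = - 8 C$ ($P{\left(C \right)} = 4 \left(C \left(-3\right) + C\right) = 4 \left(- 3 C + C\right) = 4 \left(- 2 C\right) = - 8 C$)
$O = - \frac{8460}{7}$ ($O = \frac{3 \left(48 - 1\right) \left(-73 + 13\right)}{7} = \frac{3 \left(48 + \left(-3 + 2\right)\right) \left(-60\right)}{7} = \frac{3 \left(48 - 1\right) \left(-60\right)}{7} = \frac{3 \cdot 47 \left(-60\right)}{7} = \frac{3}{7} \left(-2820\right) = - \frac{8460}{7} \approx -1208.6$)
$- 19 \left(O + P{\left(a{\left(-3,3 \right)} \right)}\right) = - 19 \left(- \frac{8460}{7} - -32\right) = - 19 \left(- \frac{8460}{7} + 32\right) = \left(-19\right) \left(- \frac{8236}{7}\right) = \frac{156484}{7}$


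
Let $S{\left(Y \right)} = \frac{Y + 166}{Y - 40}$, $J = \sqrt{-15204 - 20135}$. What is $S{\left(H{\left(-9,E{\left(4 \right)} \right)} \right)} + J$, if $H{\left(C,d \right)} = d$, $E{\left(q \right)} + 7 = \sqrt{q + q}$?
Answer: $- \frac{7481}{2201} - \frac{412 \sqrt{2}}{2201} + i \sqrt{35339} \approx -3.6636 + 187.99 i$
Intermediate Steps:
$E{\left(q \right)} = -7 + \sqrt{2} \sqrt{q}$ ($E{\left(q \right)} = -7 + \sqrt{q + q} = -7 + \sqrt{2 q} = -7 + \sqrt{2} \sqrt{q}$)
$J = i \sqrt{35339}$ ($J = \sqrt{-35339} = i \sqrt{35339} \approx 187.99 i$)
$S{\left(Y \right)} = \frac{166 + Y}{-40 + Y}$
$S{\left(H{\left(-9,E{\left(4 \right)} \right)} \right)} + J = \frac{166 - \left(7 - \sqrt{2} \sqrt{4}\right)}{-40 - \left(7 - \sqrt{2} \sqrt{4}\right)} + i \sqrt{35339} = \frac{166 - \left(7 - \sqrt{2} \cdot 2\right)}{-40 - \left(7 - \sqrt{2} \cdot 2\right)} + i \sqrt{35339} = \frac{166 - \left(7 - 2 \sqrt{2}\right)}{-40 - \left(7 - 2 \sqrt{2}\right)} + i \sqrt{35339} = \frac{159 + 2 \sqrt{2}}{-47 + 2 \sqrt{2}} + i \sqrt{35339} = i \sqrt{35339} + \frac{159 + 2 \sqrt{2}}{-47 + 2 \sqrt{2}}$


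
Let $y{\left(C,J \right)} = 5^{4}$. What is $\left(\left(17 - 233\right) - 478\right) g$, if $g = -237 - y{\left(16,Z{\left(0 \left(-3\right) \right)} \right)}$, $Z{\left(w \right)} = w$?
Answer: $598228$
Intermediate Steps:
$y{\left(C,J \right)} = 625$
$g = -862$ ($g = -237 - 625 = -862$)
$\left(\left(17 - 233\right) - 478\right) g = \left(\left(17 - 233\right) - 478\right) \left(-862\right) = \left(-216 - 478\right) \left(-862\right) = \left(-694\right) \left(-862\right) = 598228$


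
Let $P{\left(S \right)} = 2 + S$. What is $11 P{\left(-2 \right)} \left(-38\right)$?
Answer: $0$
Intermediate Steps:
$11 P{\left(-2 \right)} \left(-38\right) = 11 \left(2 - 2\right) \left(-38\right) = 11 \cdot 0 \left(-38\right) = 0 \left(-38\right) = 0$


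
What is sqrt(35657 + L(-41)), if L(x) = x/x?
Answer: 3*sqrt(3962) ≈ 188.83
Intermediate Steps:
L(x) = 1
sqrt(35657 + L(-41)) = sqrt(35657 + 1) = sqrt(35658) = 3*sqrt(3962)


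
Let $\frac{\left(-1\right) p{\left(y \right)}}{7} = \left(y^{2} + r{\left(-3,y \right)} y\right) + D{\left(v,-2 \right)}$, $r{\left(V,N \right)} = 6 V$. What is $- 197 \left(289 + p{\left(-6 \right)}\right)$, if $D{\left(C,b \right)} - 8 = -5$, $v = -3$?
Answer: $145780$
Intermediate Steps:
$D{\left(C,b \right)} = 3$ ($D{\left(C,b \right)} = 8 - 5 = 3$)
$p{\left(y \right)} = -21 - 7 y^{2} + 126 y$ ($p{\left(y \right)} = - 7 \left(\left(y^{2} + 6 \left(-3\right) y\right) + 3\right) = - 7 \left(\left(y^{2} - 18 y\right) + 3\right) = - 7 \left(3 + y^{2} - 18 y\right) = -21 - 7 y^{2} + 126 y$)
$- 197 \left(289 + p{\left(-6 \right)}\right) = - 197 \left(289 - \left(777 + 252\right)\right) = - 197 \left(289 - 1029\right) = \left(-197\right) \left(-740\right) = 145780$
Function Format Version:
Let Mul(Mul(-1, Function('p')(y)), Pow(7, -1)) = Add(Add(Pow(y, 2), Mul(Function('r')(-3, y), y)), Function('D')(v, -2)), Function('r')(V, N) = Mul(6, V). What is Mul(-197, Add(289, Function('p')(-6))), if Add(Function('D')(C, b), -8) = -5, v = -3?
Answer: 145780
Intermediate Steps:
Function('D')(C, b) = 3 (Function('D')(C, b) = Add(8, -5) = 3)
Function('p')(y) = Add(-21, Mul(-7, Pow(y, 2)), Mul(126, y)) (Function('p')(y) = Mul(-7, Add(Add(Pow(y, 2), Mul(Mul(6, -3), y)), 3)) = Mul(-7, Add(Add(Pow(y, 2), Mul(-18, y)), 3)) = Mul(-7, Add(3, Pow(y, 2), Mul(-18, y))) = Add(-21, Mul(-7, Pow(y, 2)), Mul(126, y)))
Mul(-197, Add(289, Function('p')(-6))) = Mul(-197, Add(289, Add(-21, Mul(-7, Pow(-6, 2)), Mul(126, -6)))) = Mul(-197, Add(289, Add(-21, Mul(-7, 36), -756))) = Mul(-197, Add(289, Add(-21, -252, -756))) = Mul(-197, Add(289, -1029)) = Mul(-197, -740) = 145780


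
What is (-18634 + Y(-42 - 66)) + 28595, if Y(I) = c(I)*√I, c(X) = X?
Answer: 9961 - 648*I*√3 ≈ 9961.0 - 1122.4*I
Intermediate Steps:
Y(I) = I^(3/2) (Y(I) = I*√I = I^(3/2))
(-18634 + Y(-42 - 66)) + 28595 = (-18634 + (-42 - 66)^(3/2)) + 28595 = (-18634 + (-108)^(3/2)) + 28595 = (-18634 - 648*I*√3) + 28595 = 9961 - 648*I*√3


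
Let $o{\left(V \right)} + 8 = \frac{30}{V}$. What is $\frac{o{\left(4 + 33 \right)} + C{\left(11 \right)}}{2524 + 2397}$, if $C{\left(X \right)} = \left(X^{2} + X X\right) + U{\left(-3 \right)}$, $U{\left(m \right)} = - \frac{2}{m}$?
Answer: $\frac{3734}{78033} \approx 0.047852$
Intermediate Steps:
$C{\left(X \right)} = \frac{2}{3} + 2 X^{2}$ ($C{\left(X \right)} = \left(X^{2} + X X\right) - \frac{2}{-3} = \left(X^{2} + X^{2}\right) - - \frac{2}{3} = 2 X^{2} + \frac{2}{3} = \frac{2}{3} + 2 X^{2}$)
$o{\left(V \right)} = -8 + \frac{30}{V}$
$\frac{o{\left(4 + 33 \right)} + C{\left(11 \right)}}{2524 + 2397} = \frac{\left(-8 + \frac{30}{4 + 33}\right) + \left(\frac{2}{3} + 2 \cdot 11^{2}\right)}{2524 + 2397} = \frac{\left(-8 + \frac{30}{37}\right) + \left(\frac{2}{3} + 2 \cdot 121\right)}{4921} = \left(\left(-8 + 30 \cdot \frac{1}{37}\right) + \left(\frac{2}{3} + 242\right)\right) \frac{1}{4921} = \left(\left(-8 + \frac{30}{37}\right) + \frac{728}{3}\right) \frac{1}{4921} = \left(- \frac{266}{37} + \frac{728}{3}\right) \frac{1}{4921} = \frac{26138}{111} \cdot \frac{1}{4921} = \frac{3734}{78033}$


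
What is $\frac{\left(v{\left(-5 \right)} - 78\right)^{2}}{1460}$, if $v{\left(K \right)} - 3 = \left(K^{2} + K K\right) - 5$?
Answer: $\frac{45}{73} \approx 0.61644$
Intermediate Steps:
$v{\left(K \right)} = -2 + 2 K^{2}$ ($v{\left(K \right)} = 3 - \left(5 - K^{2} - K K\right) = 3 + \left(\left(K^{2} + K^{2}\right) - 5\right) = 3 + \left(2 K^{2} - 5\right) = 3 + \left(-5 + 2 K^{2}\right) = -2 + 2 K^{2}$)
$\frac{\left(v{\left(-5 \right)} - 78\right)^{2}}{1460} = \frac{\left(\left(-2 + 2 \left(-5\right)^{2}\right) - 78\right)^{2}}{1460} = \left(\left(-2 + 2 \cdot 25\right) - 78\right)^{2} \cdot \frac{1}{1460} = \left(\left(-2 + 50\right) - 78\right)^{2} \cdot \frac{1}{1460} = \left(48 - 78\right)^{2} \cdot \frac{1}{1460} = \left(-30\right)^{2} \cdot \frac{1}{1460} = 900 \cdot \frac{1}{1460} = \frac{45}{73}$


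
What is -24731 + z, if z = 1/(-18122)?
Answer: -448175183/18122 ≈ -24731.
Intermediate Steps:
z = -1/18122 ≈ -5.5182e-5
-24731 + z = -24731 - 1/18122 = -448175183/18122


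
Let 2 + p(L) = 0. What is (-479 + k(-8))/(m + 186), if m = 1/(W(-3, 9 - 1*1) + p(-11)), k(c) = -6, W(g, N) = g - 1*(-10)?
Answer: -2425/931 ≈ -2.6047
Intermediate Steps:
p(L) = -2 (p(L) = -2 + 0 = -2)
W(g, N) = 10 + g (W(g, N) = g + 10 = 10 + g)
m = ⅕ (m = 1/((10 - 3) - 2) = 1/(7 - 2) = 1/5 = ⅕ ≈ 0.20000)
(-479 + k(-8))/(m + 186) = (-479 - 6)/(⅕ + 186) = -485/931/5 = -485*5/931 = -2425/931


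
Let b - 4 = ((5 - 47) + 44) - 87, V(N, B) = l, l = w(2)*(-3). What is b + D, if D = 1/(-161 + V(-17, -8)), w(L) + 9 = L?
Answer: -11341/140 ≈ -81.007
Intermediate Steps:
w(L) = -9 + L
l = 21 (l = (-9 + 2)*(-3) = -7*(-3) = 21)
V(N, B) = 21
D = -1/140 (D = 1/(-161 + 21) = 1/(-140) = -1/140 ≈ -0.0071429)
b = -81 (b = 4 + (((5 - 47) + 44) - 87) = 4 + ((-42 + 44) - 87) = 4 + (2 - 87) = 4 - 85 = -81)
b + D = -81 - 1/140 = -11341/140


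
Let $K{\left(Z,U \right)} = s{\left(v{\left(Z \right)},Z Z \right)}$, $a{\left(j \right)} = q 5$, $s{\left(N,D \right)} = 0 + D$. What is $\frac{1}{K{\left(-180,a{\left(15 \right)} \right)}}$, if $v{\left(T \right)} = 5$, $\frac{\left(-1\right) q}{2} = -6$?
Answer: $\frac{1}{32400} \approx 3.0864 \cdot 10^{-5}$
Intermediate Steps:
$q = 12$ ($q = \left(-2\right) \left(-6\right) = 12$)
$s{\left(N,D \right)} = D$
$a{\left(j \right)} = 60$ ($a{\left(j \right)} = 12 \cdot 5 = 60$)
$K{\left(Z,U \right)} = Z^{2}$ ($K{\left(Z,U \right)} = Z Z = Z^{2}$)
$\frac{1}{K{\left(-180,a{\left(15 \right)} \right)}} = \frac{1}{\left(-180\right)^{2}} = \frac{1}{32400}$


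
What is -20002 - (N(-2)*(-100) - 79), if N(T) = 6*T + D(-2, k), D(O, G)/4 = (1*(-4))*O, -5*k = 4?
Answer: -17923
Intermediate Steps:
k = -⅘ (k = -⅕*4 = -⅘ ≈ -0.80000)
D(O, G) = -16*O (D(O, G) = 4*((1*(-4))*O) = 4*(-4*O) = -16*O)
N(T) = 32 + 6*T (N(T) = 6*T - 16*(-2) = 6*T + 32 = 32 + 6*T)
-20002 - (N(-2)*(-100) - 79) = -20002 - ((32 + 6*(-2))*(-100) - 79) = -20002 - ((32 - 12)*(-100) - 79) = -20002 - (20*(-100) - 79) = -20002 - (-2000 - 79) = -20002 - 1*(-2079) = -20002 + 2079 = -17923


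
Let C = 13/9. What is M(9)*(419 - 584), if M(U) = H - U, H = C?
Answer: 3740/3 ≈ 1246.7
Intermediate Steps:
C = 13/9 (C = 13*(⅑) = 13/9 ≈ 1.4444)
H = 13/9 ≈ 1.4444
M(U) = 13/9 - U
M(9)*(419 - 584) = (13/9 - 1*9)*(419 - 584) = (13/9 - 9)*(-165) = -68/9*(-165) = 3740/3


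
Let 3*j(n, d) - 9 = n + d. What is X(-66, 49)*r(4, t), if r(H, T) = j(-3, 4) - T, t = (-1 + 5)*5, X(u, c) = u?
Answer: 1100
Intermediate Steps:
j(n, d) = 3 + d/3 + n/3 (j(n, d) = 3 + (n + d)/3 = 3 + (d + n)/3 = 3 + (d/3 + n/3) = 3 + d/3 + n/3)
t = 20 (t = 4*5 = 20)
r(H, T) = 10/3 - T (r(H, T) = (3 + (⅓)*4 + (⅓)*(-3)) - T = (3 + 4/3 - 1) - T = 10/3 - T)
X(-66, 49)*r(4, t) = -66*(10/3 - 1*20) = -66*(10/3 - 20) = -66*(-50/3) = 1100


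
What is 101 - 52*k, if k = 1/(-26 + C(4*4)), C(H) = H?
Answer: 531/5 ≈ 106.20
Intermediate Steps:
k = -⅒ (k = 1/(-26 + 4*4) = 1/(-26 + 16) = 1/(-10) = -⅒ ≈ -0.10000)
101 - 52*k = 101 - 52*(-⅒) = 101 + 26/5 = 531/5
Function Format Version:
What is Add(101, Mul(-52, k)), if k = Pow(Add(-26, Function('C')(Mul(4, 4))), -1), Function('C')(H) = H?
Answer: Rational(531, 5) ≈ 106.20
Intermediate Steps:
k = Rational(-1, 10) (k = Pow(Add(-26, Mul(4, 4)), -1) = Pow(Add(-26, 16), -1) = Pow(-10, -1) = Rational(-1, 10) ≈ -0.10000)
Add(101, Mul(-52, k)) = Add(101, Mul(-52, Rational(-1, 10))) = Add(101, Rational(26, 5)) = Rational(531, 5)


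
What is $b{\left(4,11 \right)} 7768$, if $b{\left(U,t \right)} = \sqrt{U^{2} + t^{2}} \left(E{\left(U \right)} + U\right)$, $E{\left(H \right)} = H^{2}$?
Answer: $155360 \sqrt{137} \approx 1.8184 \cdot 10^{6}$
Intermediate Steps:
$b{\left(U,t \right)} = \sqrt{U^{2} + t^{2}} \left(U + U^{2}\right)$ ($b{\left(U,t \right)} = \sqrt{U^{2} + t^{2}} \left(U^{2} + U\right) = \sqrt{U^{2} + t^{2}} \left(U + U^{2}\right)$)
$b{\left(4,11 \right)} 7768 = 4 \sqrt{4^{2} + 11^{2}} \left(1 + 4\right) 7768 = 4 \sqrt{16 + 121} \cdot 5 \cdot 7768 = 4 \sqrt{137} \cdot 5 \cdot 7768 = 20 \sqrt{137} \cdot 7768 = 155360 \sqrt{137}$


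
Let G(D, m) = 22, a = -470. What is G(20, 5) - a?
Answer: 492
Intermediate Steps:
G(20, 5) - a = 22 - 1*(-470) = 22 + 470 = 492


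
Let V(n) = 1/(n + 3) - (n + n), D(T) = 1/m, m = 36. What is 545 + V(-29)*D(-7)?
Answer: 511627/936 ≈ 546.61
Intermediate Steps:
D(T) = 1/36
V(n) = 1/(3 + n) - 2*n
545 + V(-29)*D(-7) = 545 + ((1 - 6*(-29) - 2*(-29)²)/(3 - 29))*(1/36) = 545 + ((1 + 174 - 2*841)/(-26))*(1/36) = 545 - (1 + 174 - 1682)/26*(1/36) = 545 - 1/26*(-1507)*(1/36) = 545 + (1507/26)*(1/36) = 545 + 1507/936 = 511627/936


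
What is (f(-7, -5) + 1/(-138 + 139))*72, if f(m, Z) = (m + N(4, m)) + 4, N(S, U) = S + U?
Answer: -360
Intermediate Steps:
f(m, Z) = 8 + 2*m (f(m, Z) = (m + (4 + m)) + 4 = (4 + 2*m) + 4 = 8 + 2*m)
(f(-7, -5) + 1/(-138 + 139))*72 = ((8 + 2*(-7)) + 1/(-138 + 139))*72 = ((8 - 14) + 1/1)*72 = (-6 + 1)*72 = -5*72 = -360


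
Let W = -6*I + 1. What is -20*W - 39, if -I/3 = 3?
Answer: -1139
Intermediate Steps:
I = -9 (I = -3*3 = -9)
W = 55 (W = -6*(-9) + 1 = 54 + 1 = 55)
-20*W - 39 = -20*55 - 39 = -1100 - 39 = -1139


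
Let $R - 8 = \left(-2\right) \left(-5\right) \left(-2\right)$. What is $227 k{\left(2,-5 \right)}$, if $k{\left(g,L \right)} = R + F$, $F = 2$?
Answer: $-2270$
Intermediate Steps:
$R = -12$ ($R = 8 + \left(-2\right) \left(-5\right) \left(-2\right) = 8 + 10 \left(-2\right) = 8 - 20 = -12$)
$k{\left(g,L \right)} = -10$ ($k{\left(g,L \right)} = -12 + 2 = -10$)
$227 k{\left(2,-5 \right)} = 227 \left(-10\right) = -2270$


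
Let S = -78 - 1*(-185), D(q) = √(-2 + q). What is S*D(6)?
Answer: 214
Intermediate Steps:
S = 107 (S = -78 + 185 = 107)
S*D(6) = 107*√(-2 + 6) = 107*√4 = 107*2 = 214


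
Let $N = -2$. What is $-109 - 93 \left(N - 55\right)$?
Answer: $5192$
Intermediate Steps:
$-109 - 93 \left(N - 55\right) = -109 - 93 \left(-2 - 55\right) = -109 - -5301 = -109 + 5301 = 5192$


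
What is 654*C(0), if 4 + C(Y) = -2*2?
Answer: -5232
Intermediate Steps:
C(Y) = -8 (C(Y) = -4 - 2*2 = -4 - 4 = -8)
654*C(0) = 654*(-8) = -5232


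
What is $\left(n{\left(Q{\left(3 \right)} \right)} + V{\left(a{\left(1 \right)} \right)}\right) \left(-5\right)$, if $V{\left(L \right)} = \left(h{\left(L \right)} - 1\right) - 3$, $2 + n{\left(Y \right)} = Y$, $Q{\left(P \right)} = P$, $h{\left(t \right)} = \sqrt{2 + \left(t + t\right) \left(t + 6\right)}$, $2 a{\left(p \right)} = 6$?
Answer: $15 - 10 \sqrt{14} \approx -22.417$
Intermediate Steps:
$a{\left(p \right)} = 3$ ($a{\left(p \right)} = \frac{1}{2} \cdot 6 = 3$)
$h{\left(t \right)} = \sqrt{2 + 2 t \left(6 + t\right)}$
$n{\left(Y \right)} = -2 + Y$
$V{\left(L \right)} = -4 + \sqrt{2 + 2 L^{2} + 12 L}$ ($V{\left(L \right)} = \left(\sqrt{2 + 2 L^{2} + 12 L} - 1\right) - 3 = \left(-1 + \sqrt{2 + 2 L^{2} + 12 L}\right) - 3 = -4 + \sqrt{2 + 2 L^{2} + 12 L}$)
$\left(n{\left(Q{\left(3 \right)} \right)} + V{\left(a{\left(1 \right)} \right)}\right) \left(-5\right) = \left(\left(-2 + 3\right) - \left(4 - \sqrt{2 + 2 \cdot 3^{2} + 12 \cdot 3}\right)\right) \left(-5\right) = \left(1 - \left(4 - \sqrt{2 + 2 \cdot 9 + 36}\right)\right) \left(-5\right) = \left(1 - \left(4 - \sqrt{2 + 18 + 36}\right)\right) \left(-5\right) = \left(1 - \left(4 - \sqrt{56}\right)\right) \left(-5\right) = \left(1 - \left(4 - 2 \sqrt{14}\right)\right) \left(-5\right) = \left(-3 + 2 \sqrt{14}\right) \left(-5\right) = 15 - 10 \sqrt{14}$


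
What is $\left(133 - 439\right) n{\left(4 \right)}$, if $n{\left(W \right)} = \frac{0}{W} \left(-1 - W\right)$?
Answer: $0$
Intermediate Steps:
$n{\left(W \right)} = 0$ ($n{\left(W \right)} = 0 \left(-1 - W\right) = 0$)
$\left(133 - 439\right) n{\left(4 \right)} = \left(133 - 439\right) 0 = \left(-306\right) 0 = 0$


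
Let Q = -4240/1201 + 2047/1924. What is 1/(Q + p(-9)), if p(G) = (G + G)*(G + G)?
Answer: 2310724/742975263 ≈ 0.0031101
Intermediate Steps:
p(G) = 4*G² (p(G) = (2*G)*(2*G) = 4*G²)
Q = -5699313/2310724 (Q = -4240*1/1201 + 2047*(1/1924) = -4240/1201 + 2047/1924 = -5699313/2310724 ≈ -2.4665)
1/(Q + p(-9)) = 1/(-5699313/2310724 + 4*(-9)²) = 1/(-5699313/2310724 + 4*81) = 1/(-5699313/2310724 + 324) = 1/(742975263/2310724) = 2310724/742975263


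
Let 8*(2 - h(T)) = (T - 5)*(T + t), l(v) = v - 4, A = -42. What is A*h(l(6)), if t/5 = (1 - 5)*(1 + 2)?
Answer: 1659/2 ≈ 829.50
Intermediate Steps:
l(v) = -4 + v
t = -60 (t = 5*((1 - 5)*(1 + 2)) = 5*(-4*3) = 5*(-12) = -60)
h(T) = 2 - (-60 + T)*(-5 + T)/8 (h(T) = 2 - (T - 5)*(T - 60)/8 = 2 - (-5 + T)*(-60 + T)/8 = 2 - (-60 + T)*(-5 + T)/8)
A*h(l(6)) = -42*(-71/2 - (-4 + 6)²/8 + 65*(-4 + 6)/8) = -42*(-71/2 - ⅛*2² + (65/8)*2) = -42*(-71/2 - ⅛*4 + 65/4) = -42*(-71/2 - ½ + 65/4) = -42*(-79/4) = 1659/2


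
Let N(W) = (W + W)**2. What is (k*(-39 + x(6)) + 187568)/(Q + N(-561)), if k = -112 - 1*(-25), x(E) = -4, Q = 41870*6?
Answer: 191309/1510104 ≈ 0.12669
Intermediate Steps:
Q = 251220
N(W) = 4*W**2 (N(W) = (2*W)**2 = 4*W**2)
k = -87 (k = -112 + 25 = -87)
(k*(-39 + x(6)) + 187568)/(Q + N(-561)) = (-87*(-39 - 4) + 187568)/(251220 + 4*(-561)**2) = (-87*(-43) + 187568)/(251220 + 4*314721) = (3741 + 187568)/(251220 + 1258884) = 191309/1510104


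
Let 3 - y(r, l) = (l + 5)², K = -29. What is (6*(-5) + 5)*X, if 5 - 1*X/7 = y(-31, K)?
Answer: -101150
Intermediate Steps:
y(r, l) = 3 - (5 + l)² (y(r, l) = 3 - (l + 5)² = 3 - (5 + l)²)
X = 4046 (X = 35 - 7*(3 - (5 - 29)²) = 35 - 7*(3 - 1*(-24)²) = 35 - 7*(3 - 1*576) = 35 - 7*(3 - 576) = 35 - 7*(-573) = 35 + 4011 = 4046)
(6*(-5) + 5)*X = (6*(-5) + 5)*4046 = (-30 + 5)*4046 = -25*4046 = -101150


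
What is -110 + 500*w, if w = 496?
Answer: 247890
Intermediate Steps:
-110 + 500*w = -110 + 500*496 = -110 + 248000 = 247890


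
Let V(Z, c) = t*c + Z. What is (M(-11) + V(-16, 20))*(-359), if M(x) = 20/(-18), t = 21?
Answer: -1301734/9 ≈ -1.4464e+5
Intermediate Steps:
V(Z, c) = Z + 21*c (V(Z, c) = 21*c + Z = Z + 21*c)
M(x) = -10/9 (M(x) = 20*(-1/18) = -10/9)
(M(-11) + V(-16, 20))*(-359) = (-10/9 + (-16 + 21*20))*(-359) = (-10/9 + (-16 + 420))*(-359) = (-10/9 + 404)*(-359) = (3626/9)*(-359) = -1301734/9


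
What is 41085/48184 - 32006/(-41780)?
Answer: 814677101/503281880 ≈ 1.6187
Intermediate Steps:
41085/48184 - 32006/(-41780) = 41085*(1/48184) - 32006*(-1/41780) = 41085/48184 + 16003/20890 = 814677101/503281880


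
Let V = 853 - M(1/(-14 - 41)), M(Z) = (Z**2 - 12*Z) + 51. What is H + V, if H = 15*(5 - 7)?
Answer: 2334639/3025 ≈ 771.78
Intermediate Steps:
H = -30 (H = 15*(-2) = -30)
M(Z) = 51 + Z**2 - 12*Z
V = 2425389/3025 (V = 853 - (51 + (1/(-14 - 41))**2 - 12/(-14 - 41)) = 853 - (51 + (1/(-55))**2 - 12/(-55)) = 853 - (51 + (-1/55)**2 - 12*(-1/55)) = 853 - (51 + 1/3025 + 12/55) = 853 - 1*154936/3025 = 853 - 154936/3025 = 2425389/3025 ≈ 801.78)
H + V = -30 + 2425389/3025 = 2334639/3025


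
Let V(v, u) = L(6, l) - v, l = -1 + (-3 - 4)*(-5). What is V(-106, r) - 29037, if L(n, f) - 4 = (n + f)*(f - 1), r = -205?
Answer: -27607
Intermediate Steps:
l = 34 (l = -1 - 7*(-5) = -1 + 35 = 34)
L(n, f) = 4 + (-1 + f)*(f + n) (L(n, f) = 4 + (n + f)*(f - 1) = 4 + (f + n)*(-1 + f) = 4 + (-1 + f)*(f + n))
V(v, u) = 1324 - v (V(v, u) = (4 + 34² - 1*34 - 1*6 + 34*6) - v = (4 + 1156 - 34 - 6 + 204) - v = 1324 - v)
V(-106, r) - 29037 = (1324 - 1*(-106)) - 29037 = (1324 + 106) - 29037 = 1430 - 29037 = -27607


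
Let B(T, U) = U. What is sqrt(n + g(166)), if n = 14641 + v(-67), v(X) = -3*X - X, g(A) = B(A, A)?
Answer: 15*sqrt(67) ≈ 122.78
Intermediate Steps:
g(A) = A
v(X) = -4*X
n = 14909 (n = 14641 - 4*(-67) = 14641 + 268 = 14909)
sqrt(n + g(166)) = sqrt(14909 + 166) = sqrt(15075) = 15*sqrt(67)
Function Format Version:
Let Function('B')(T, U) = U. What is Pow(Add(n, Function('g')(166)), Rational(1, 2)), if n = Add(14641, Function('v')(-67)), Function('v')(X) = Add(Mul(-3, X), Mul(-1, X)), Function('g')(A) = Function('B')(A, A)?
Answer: Mul(15, Pow(67, Rational(1, 2))) ≈ 122.78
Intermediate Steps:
Function('g')(A) = A
Function('v')(X) = Mul(-4, X)
n = 14909 (n = Add(14641, Mul(-4, -67)) = Add(14641, 268) = 14909)
Pow(Add(n, Function('g')(166)), Rational(1, 2)) = Pow(Add(14909, 166), Rational(1, 2)) = Pow(15075, Rational(1, 2)) = Mul(15, Pow(67, Rational(1, 2)))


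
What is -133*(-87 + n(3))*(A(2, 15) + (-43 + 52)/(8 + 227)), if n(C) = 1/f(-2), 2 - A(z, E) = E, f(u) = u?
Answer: -7089565/47 ≈ -1.5084e+5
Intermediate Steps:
A(z, E) = 2 - E
n(C) = -½ (n(C) = 1/(-2) = -½)
-133*(-87 + n(3))*(A(2, 15) + (-43 + 52)/(8 + 227)) = -133*(-87 - ½)*((2 - 1*15) + (-43 + 52)/(8 + 227)) = -(-23275)*((2 - 15) + 9/235)/2 = -(-23275)*(-13 + 9*(1/235))/2 = -(-23275)*(-13 + 9/235)/2 = -(-23275)*(-3046)/(2*235) = -133*53305/47 = -7089565/47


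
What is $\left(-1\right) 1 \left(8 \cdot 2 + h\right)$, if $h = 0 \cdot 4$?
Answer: $-16$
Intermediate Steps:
$h = 0$
$\left(-1\right) 1 \left(8 \cdot 2 + h\right) = \left(-1\right) 1 \left(8 \cdot 2 + 0\right) = - (16 + 0) = \left(-1\right) 16 = -16$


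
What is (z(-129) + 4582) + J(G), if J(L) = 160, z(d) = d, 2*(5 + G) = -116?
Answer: 4613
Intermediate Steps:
G = -63 (G = -5 + (½)*(-116) = -5 - 58 = -63)
(z(-129) + 4582) + J(G) = (-129 + 4582) + 160 = 4453 + 160 = 4613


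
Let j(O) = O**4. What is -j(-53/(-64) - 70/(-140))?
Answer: -52200625/16777216 ≈ -3.1114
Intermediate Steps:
-j(-53/(-64) - 70/(-140)) = -(-53/(-64) - 70/(-140))**4 = -(-53*(-1/64) - 70*(-1/140))**4 = -(53/64 + 1/2)**4 = -(85/64)**4 = -1*52200625/16777216 = -52200625/16777216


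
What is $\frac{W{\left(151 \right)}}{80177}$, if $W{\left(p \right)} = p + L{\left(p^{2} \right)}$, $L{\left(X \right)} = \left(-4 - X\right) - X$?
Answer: $- \frac{45455}{80177} \approx -0.56693$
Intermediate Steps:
$L{\left(X \right)} = -4 - 2 X$
$W{\left(p \right)} = -4 + p - 2 p^{2}$ ($W{\left(p \right)} = p - \left(4 + 2 p^{2}\right) = -4 + p - 2 p^{2}$)
$\frac{W{\left(151 \right)}}{80177} = \frac{-4 + 151 - 2 \cdot 151^{2}}{80177} = \left(-4 + 151 - 45602\right) \frac{1}{80177} = \left(-45455\right) \frac{1}{80177} = - \frac{45455}{80177}$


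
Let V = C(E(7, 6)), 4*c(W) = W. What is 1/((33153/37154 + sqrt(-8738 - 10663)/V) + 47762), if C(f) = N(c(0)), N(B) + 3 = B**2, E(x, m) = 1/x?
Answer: 197798514726462/9447438085740548375 + 1380419716*I*sqrt(19401)/9447438085740548375 ≈ 2.0937e-5 + 2.0352e-8*I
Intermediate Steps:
c(W) = W/4
N(B) = -3 + B**2
C(f) = -3 (C(f) = -3 + ((1/4)*0)**2 = -3 + 0**2 = -3 + 0 = -3)
V = -3
1/((33153/37154 + sqrt(-8738 - 10663)/V) + 47762) = 1/((33153/37154 + sqrt(-8738 - 10663)/(-3)) + 47762) = 1/((33153*(1/37154) + sqrt(-19401)*(-1/3)) + 47762) = 1/((33153/37154 + (I*sqrt(19401))*(-1/3)) + 47762) = 1/((33153/37154 - I*sqrt(19401)/3) + 47762) = 1/(1774582501/37154 - I*sqrt(19401)/3)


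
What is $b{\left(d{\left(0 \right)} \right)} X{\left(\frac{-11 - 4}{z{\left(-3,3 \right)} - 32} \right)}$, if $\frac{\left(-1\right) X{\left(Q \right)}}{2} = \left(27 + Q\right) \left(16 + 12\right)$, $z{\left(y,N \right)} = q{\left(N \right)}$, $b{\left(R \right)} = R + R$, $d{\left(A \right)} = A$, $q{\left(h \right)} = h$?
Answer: $0$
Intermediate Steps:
$b{\left(R \right)} = 2 R$
$z{\left(y,N \right)} = N$
$X{\left(Q \right)} = -1512 - 56 Q$ ($X{\left(Q \right)} = - 2 \left(27 + Q\right) \left(16 + 12\right) = - 2 \left(27 + Q\right) 28 = - 2 \left(756 + 28 Q\right) = -1512 - 56 Q$)
$b{\left(d{\left(0 \right)} \right)} X{\left(\frac{-11 - 4}{z{\left(-3,3 \right)} - 32} \right)} = 2 \cdot 0 \left(-1512 - 56 \frac{-11 - 4}{3 - 32}\right) = 0 \left(-1512 - 56 \left(- \frac{15}{-29}\right)\right) = 0 \left(-1512 - 56 \left(\left(-15\right) \left(- \frac{1}{29}\right)\right)\right) = 0 \left(-1512 - \frac{840}{29}\right) = 0 \left(- \frac{44688}{29}\right) = 0$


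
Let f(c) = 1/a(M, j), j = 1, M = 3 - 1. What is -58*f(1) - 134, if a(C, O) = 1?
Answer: -192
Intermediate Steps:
M = 2
f(c) = 1 (f(c) = 1/1 = 1)
-58*f(1) - 134 = -58*1 - 134 = -58 - 134 = -192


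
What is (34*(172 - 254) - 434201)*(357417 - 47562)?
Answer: -135403226595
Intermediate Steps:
(34*(172 - 254) - 434201)*(357417 - 47562) = (34*(-82) - 434201)*309855 = (-2788 - 434201)*309855 = -436989*309855 = -135403226595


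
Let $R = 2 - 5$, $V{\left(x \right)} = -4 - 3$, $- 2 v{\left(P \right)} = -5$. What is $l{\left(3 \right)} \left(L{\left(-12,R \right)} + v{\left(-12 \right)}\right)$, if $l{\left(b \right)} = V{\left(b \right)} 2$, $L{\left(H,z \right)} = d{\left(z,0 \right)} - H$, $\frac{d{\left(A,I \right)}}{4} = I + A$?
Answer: $-35$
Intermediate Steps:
$v{\left(P \right)} = \frac{5}{2}$ ($v{\left(P \right)} = \left(- \frac{1}{2}\right) \left(-5\right) = \frac{5}{2}$)
$d{\left(A,I \right)} = 4 A + 4 I$ ($d{\left(A,I \right)} = 4 \left(I + A\right) = 4 \left(A + I\right) = 4 A + 4 I$)
$V{\left(x \right)} = -7$ ($V{\left(x \right)} = -4 - 3 = -7$)
$R = -3$
$L{\left(H,z \right)} = - H + 4 z$ ($L{\left(H,z \right)} = \left(4 z + 4 \cdot 0\right) - H = \left(4 z + 0\right) - H = 4 z - H = - H + 4 z$)
$l{\left(b \right)} = -14$ ($l{\left(b \right)} = \left(-7\right) 2 = -14$)
$l{\left(3 \right)} \left(L{\left(-12,R \right)} + v{\left(-12 \right)}\right) = - 14 \left(\left(\left(-1\right) \left(-12\right) + 4 \left(-3\right)\right) + \frac{5}{2}\right) = - 14 \left(\left(12 - 12\right) + \frac{5}{2}\right) = - 14 \left(0 + \frac{5}{2}\right) = \left(-14\right) \frac{5}{2} = -35$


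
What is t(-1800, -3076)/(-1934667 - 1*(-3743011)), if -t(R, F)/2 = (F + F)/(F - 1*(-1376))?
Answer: -769/192136550 ≈ -4.0024e-6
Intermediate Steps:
t(R, F) = -4*F/(1376 + F) (t(R, F) = -2*(F + F)/(F - 1*(-1376)) = -2*2*F/(F + 1376) = -2*2*F/(1376 + F) = -4*F/(1376 + F))
t(-1800, -3076)/(-1934667 - 1*(-3743011)) = (-4*(-3076)/(1376 - 3076))/(-1934667 - 1*(-3743011)) = (-4*(-3076)/(-1700))/(-1934667 + 3743011) = -4*(-3076)*(-1/1700)/1808344 = -3076/425*1/1808344 = -769/192136550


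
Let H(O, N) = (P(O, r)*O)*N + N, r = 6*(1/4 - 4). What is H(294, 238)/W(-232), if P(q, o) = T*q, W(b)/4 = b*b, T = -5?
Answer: -51429301/107648 ≈ -477.75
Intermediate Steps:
r = -45/2 (r = 6*(¼ - 4) = 6*(-15/4) = -45/2 ≈ -22.500)
W(b) = 4*b² (W(b) = 4*(b*b) = 4*b²)
P(q, o) = -5*q
H(O, N) = N - 5*N*O² (H(O, N) = ((-5*O)*O)*N + N = (-5*O²)*N + N = -5*N*O² + N = N - 5*N*O²)
H(294, 238)/W(-232) = (238*(1 - 5*294²))/((4*(-232)²)) = (238*(1 - 5*86436))/((4*53824)) = (238*(1 - 432180))/215296 = (238*(-432179))*(1/215296) = -102858602*1/215296 = -51429301/107648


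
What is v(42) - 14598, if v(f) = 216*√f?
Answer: -14598 + 216*√42 ≈ -13198.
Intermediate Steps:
v(42) - 14598 = 216*√42 - 14598 = -14598 + 216*√42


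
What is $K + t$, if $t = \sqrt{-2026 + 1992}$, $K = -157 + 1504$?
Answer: $1347 + i \sqrt{34} \approx 1347.0 + 5.831 i$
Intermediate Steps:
$K = 1347$
$t = i \sqrt{34}$ ($t = \sqrt{-34} = i \sqrt{34} \approx 5.8309 i$)
$K + t = 1347 + i \sqrt{34}$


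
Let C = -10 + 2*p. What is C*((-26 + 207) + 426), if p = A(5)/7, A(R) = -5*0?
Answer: -6070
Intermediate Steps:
A(R) = 0
p = 0 (p = 0/7 = 0*(⅐) = 0)
C = -10 (C = -10 + 2*0 = -10 + 0 = -10)
C*((-26 + 207) + 426) = -10*((-26 + 207) + 426) = -10*(181 + 426) = -10*607 = -6070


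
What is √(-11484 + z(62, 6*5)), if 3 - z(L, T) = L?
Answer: I*√11543 ≈ 107.44*I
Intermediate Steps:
z(L, T) = 3 - L
√(-11484 + z(62, 6*5)) = √(-11484 + (3 - 1*62)) = √(-11484 + (3 - 62)) = √(-11484 - 59) = √(-11543) = I*√11543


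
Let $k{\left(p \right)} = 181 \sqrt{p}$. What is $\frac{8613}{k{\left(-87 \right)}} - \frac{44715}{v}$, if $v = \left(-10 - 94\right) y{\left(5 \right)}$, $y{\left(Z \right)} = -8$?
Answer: $- \frac{44715}{832} - \frac{99 i \sqrt{87}}{181} \approx -53.744 - 5.1017 i$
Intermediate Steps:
$v = 832$ ($v = \left(-10 - 94\right) \left(-8\right) = \left(-104\right) \left(-8\right) = 832$)
$\frac{8613}{k{\left(-87 \right)}} - \frac{44715}{v} = \frac{8613}{181 \sqrt{-87}} - \frac{44715}{832} = \frac{8613}{181 i \sqrt{87}} - \frac{44715}{832} = 8613 \left(- \frac{i \sqrt{87}}{15747}\right) - \frac{44715}{832} = - \frac{99 i \sqrt{87}}{181} - \frac{44715}{832} = - \frac{44715}{832} - \frac{99 i \sqrt{87}}{181}$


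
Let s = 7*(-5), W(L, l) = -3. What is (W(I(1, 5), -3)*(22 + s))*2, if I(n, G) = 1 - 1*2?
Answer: 78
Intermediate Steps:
I(n, G) = -1 (I(n, G) = 1 - 2 = -1)
s = -35
(W(I(1, 5), -3)*(22 + s))*2 = -3*(22 - 35)*2 = -3*(-13)*2 = 39*2 = 78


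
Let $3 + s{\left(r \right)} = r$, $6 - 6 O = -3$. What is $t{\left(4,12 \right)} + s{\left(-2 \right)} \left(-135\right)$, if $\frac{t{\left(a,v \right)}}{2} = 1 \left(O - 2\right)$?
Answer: $674$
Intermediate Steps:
$O = \frac{3}{2}$ ($O = 1 - - \frac{1}{2} = 1 + \frac{1}{2} = \frac{3}{2} \approx 1.5$)
$t{\left(a,v \right)} = -1$ ($t{\left(a,v \right)} = 2 \cdot 1 \left(\frac{3}{2} - 2\right) = 2 \cdot 1 \left(- \frac{1}{2}\right) = 2 \left(- \frac{1}{2}\right) = -1$)
$s{\left(r \right)} = -3 + r$
$t{\left(4,12 \right)} + s{\left(-2 \right)} \left(-135\right) = -1 + \left(-3 - 2\right) \left(-135\right) = -1 - -675 = -1 + 675 = 674$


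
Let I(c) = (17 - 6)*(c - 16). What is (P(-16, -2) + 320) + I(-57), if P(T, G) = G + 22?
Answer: -463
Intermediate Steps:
P(T, G) = 22 + G
I(c) = -176 + 11*c (I(c) = 11*(-16 + c) = -176 + 11*c)
(P(-16, -2) + 320) + I(-57) = ((22 - 2) + 320) + (-176 + 11*(-57)) = (20 + 320) + (-176 - 627) = 340 - 803 = -463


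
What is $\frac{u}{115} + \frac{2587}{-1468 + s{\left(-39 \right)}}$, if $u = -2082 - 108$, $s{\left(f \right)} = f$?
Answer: $- \frac{719567}{34661} \approx -20.76$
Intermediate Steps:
$u = -2190$ ($u = -2082 - 108 = -2190$)
$\frac{u}{115} + \frac{2587}{-1468 + s{\left(-39 \right)}} = - \frac{2190}{115} + \frac{2587}{-1468 - 39} = \left(-2190\right) \frac{1}{115} + \frac{2587}{-1507} = - \frac{438}{23} + 2587 \left(- \frac{1}{1507}\right) = - \frac{438}{23} - \frac{2587}{1507} = - \frac{719567}{34661}$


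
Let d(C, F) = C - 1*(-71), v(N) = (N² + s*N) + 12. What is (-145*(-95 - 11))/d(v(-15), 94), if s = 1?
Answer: 15370/293 ≈ 52.457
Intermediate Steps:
v(N) = 12 + N + N² (v(N) = (N² + 1*N) + 12 = (N² + N) + 12 = (N + N²) + 12 = 12 + N + N²)
d(C, F) = 71 + C (d(C, F) = C + 71 = 71 + C)
(-145*(-95 - 11))/d(v(-15), 94) = (-145*(-95 - 11))/(71 + (12 - 15 + (-15)²)) = (-145*(-106))/(71 + (12 - 15 + 225)) = 15370/(71 + 222) = 15370/293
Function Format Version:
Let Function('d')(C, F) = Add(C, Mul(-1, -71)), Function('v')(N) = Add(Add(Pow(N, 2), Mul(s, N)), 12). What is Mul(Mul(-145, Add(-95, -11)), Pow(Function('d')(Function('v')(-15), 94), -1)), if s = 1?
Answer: Rational(15370, 293) ≈ 52.457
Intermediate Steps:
Function('v')(N) = Add(12, N, Pow(N, 2)) (Function('v')(N) = Add(Add(Pow(N, 2), Mul(1, N)), 12) = Add(Add(Pow(N, 2), N), 12) = Add(Add(N, Pow(N, 2)), 12) = Add(12, N, Pow(N, 2)))
Function('d')(C, F) = Add(71, C) (Function('d')(C, F) = Add(C, 71) = Add(71, C))
Mul(Mul(-145, Add(-95, -11)), Pow(Function('d')(Function('v')(-15), 94), -1)) = Mul(Mul(-145, Add(-95, -11)), Pow(Add(71, Add(12, -15, Pow(-15, 2))), -1)) = Mul(Mul(-145, -106), Pow(Add(71, Add(12, -15, 225)), -1)) = Mul(15370, Pow(Add(71, 222), -1)) = Mul(15370, Pow(293, -1)) = Mul(15370, Rational(1, 293)) = Rational(15370, 293)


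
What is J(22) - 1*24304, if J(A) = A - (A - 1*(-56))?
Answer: -24360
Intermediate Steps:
J(A) = -56 (J(A) = A - (A + 56) = A - (56 + A) = A + (-56 - A) = -56)
J(22) - 1*24304 = -56 - 1*24304 = -56 - 24304 = -24360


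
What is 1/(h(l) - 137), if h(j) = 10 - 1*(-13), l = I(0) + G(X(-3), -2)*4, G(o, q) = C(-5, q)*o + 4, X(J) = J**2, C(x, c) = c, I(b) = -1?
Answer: -1/114 ≈ -0.0087719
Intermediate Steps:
G(o, q) = 4 + o*q (G(o, q) = q*o + 4 = o*q + 4 = 4 + o*q)
l = -57 (l = -1 + (4 + (-3)**2*(-2))*4 = -1 + (4 + 9*(-2))*4 = -1 + (4 - 18)*4 = -1 - 14*4 = -1 - 56 = -57)
h(j) = 23 (h(j) = 10 + 13 = 23)
1/(h(l) - 137) = 1/(23 - 137) = 1/(-114) = -1/114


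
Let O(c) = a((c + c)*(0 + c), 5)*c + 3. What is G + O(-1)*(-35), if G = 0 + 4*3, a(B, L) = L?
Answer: 82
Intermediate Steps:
G = 12 (G = 0 + 12 = 12)
O(c) = 3 + 5*c (O(c) = 5*c + 3 = 3 + 5*c)
G + O(-1)*(-35) = 12 + (3 + 5*(-1))*(-35) = 12 + (3 - 5)*(-35) = 12 - 2*(-35) = 12 + 70 = 82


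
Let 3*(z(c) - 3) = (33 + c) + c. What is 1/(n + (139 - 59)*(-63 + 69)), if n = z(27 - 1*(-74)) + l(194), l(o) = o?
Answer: 3/2266 ≈ 0.0013239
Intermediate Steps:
z(c) = 14 + 2*c/3 (z(c) = 3 + ((33 + c) + c)/3 = 3 + (33 + 2*c)/3 = 3 + (11 + 2*c/3) = 14 + 2*c/3)
n = 826/3 (n = (14 + 2*(27 - 1*(-74))/3) + 194 = (14 + 2*(27 + 74)/3) + 194 = (14 + (⅔)*101) + 194 = (14 + 202/3) + 194 = 244/3 + 194 = 826/3 ≈ 275.33)
1/(n + (139 - 59)*(-63 + 69)) = 1/(826/3 + (139 - 59)*(-63 + 69)) = 1/(826/3 + 80*6) = 1/(826/3 + 480) = 1/(2266/3) = 3/2266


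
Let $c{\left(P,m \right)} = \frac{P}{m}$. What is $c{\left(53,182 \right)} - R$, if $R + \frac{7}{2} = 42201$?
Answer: $- \frac{3839946}{91} \approx -42197.0$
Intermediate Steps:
$R = \frac{84395}{2}$ ($R = - \frac{7}{2} + 42201 = \frac{84395}{2} \approx 42198.0$)
$c{\left(53,182 \right)} - R = \frac{53}{182} - \frac{84395}{2} = - \frac{3839946}{91}$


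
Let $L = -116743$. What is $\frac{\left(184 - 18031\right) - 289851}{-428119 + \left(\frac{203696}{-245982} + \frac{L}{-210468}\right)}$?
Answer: $\frac{2654989607476008}{3694051380458441} \approx 0.71872$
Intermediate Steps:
$\frac{\left(184 - 18031\right) - 289851}{-428119 + \left(\frac{203696}{-245982} + \frac{L}{-210468}\right)} = \frac{\left(184 - 18031\right) - 289851}{-428119 + \left(\frac{203696}{-245982} - \frac{116743}{-210468}\right)} = \frac{\left(184 - 18031\right) - 289851}{-428119 + \left(203696 \left(- \frac{1}{245982}\right) - - \frac{116743}{210468}\right)} = \frac{-17847 - 289851}{-428119 + \left(- \frac{101848}{122991} + \frac{116743}{210468}\right)} = - \frac{307698}{-428119 - \frac{2359135517}{8628556596}} = - \frac{307698}{- \frac{3694051380458441}{8628556596}} = \left(-307698\right) \left(- \frac{8628556596}{3694051380458441}\right) = \frac{2654989607476008}{3694051380458441}$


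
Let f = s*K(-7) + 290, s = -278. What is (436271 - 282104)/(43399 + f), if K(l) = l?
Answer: 154167/45635 ≈ 3.3783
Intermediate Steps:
f = 2236 (f = -278*(-7) + 290 = 1946 + 290 = 2236)
(436271 - 282104)/(43399 + f) = (436271 - 282104)/(43399 + 2236) = 154167/45635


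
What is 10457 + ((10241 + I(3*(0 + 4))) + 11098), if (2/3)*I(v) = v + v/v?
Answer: 63631/2 ≈ 31816.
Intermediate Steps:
I(v) = 3/2 + 3*v/2 (I(v) = 3*(v + v/v)/2 = 3*(v + 1)/2 = 3*(1 + v)/2 = 3/2 + 3*v/2)
10457 + ((10241 + I(3*(0 + 4))) + 11098) = 10457 + ((10241 + (3/2 + 3*(3*(0 + 4))/2)) + 11098) = 10457 + ((10241 + (3/2 + 3*(3*4)/2)) + 11098) = 10457 + ((10241 + (3/2 + (3/2)*12)) + 11098) = 10457 + ((10241 + (3/2 + 18)) + 11098) = 10457 + ((10241 + 39/2) + 11098) = 10457 + (20521/2 + 11098) = 10457 + 42717/2 = 63631/2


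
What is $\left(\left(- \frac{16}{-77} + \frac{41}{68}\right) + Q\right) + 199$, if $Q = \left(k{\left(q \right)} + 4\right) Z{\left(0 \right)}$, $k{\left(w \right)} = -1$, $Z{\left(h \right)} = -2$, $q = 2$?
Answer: $\frac{1014793}{5236} \approx 193.81$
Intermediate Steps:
$Q = -6$ ($Q = \left(-1 + 4\right) \left(-2\right) = 3 \left(-2\right) = -6$)
$\left(\left(- \frac{16}{-77} + \frac{41}{68}\right) + Q\right) + 199 = \left(\left(- \frac{16}{-77} + \frac{41}{68}\right) - 6\right) + 199 = \left(\left(\left(-16\right) \left(- \frac{1}{77}\right) + 41 \cdot \frac{1}{68}\right) - 6\right) + 199 = \left(\left(\frac{16}{77} + \frac{41}{68}\right) - 6\right) + 199 = \left(\frac{4245}{5236} - 6\right) + 199 = - \frac{27171}{5236} + 199 = \frac{1014793}{5236}$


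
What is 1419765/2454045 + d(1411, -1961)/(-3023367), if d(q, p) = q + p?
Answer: 286254691567/494631911301 ≈ 0.57872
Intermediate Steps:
d(q, p) = p + q
1419765/2454045 + d(1411, -1961)/(-3023367) = 1419765/2454045 + (-1961 + 1411)/(-3023367) = 1419765*(1/2454045) - 550*(-1/3023367) = 94651/163603 + 550/3023367 = 286254691567/494631911301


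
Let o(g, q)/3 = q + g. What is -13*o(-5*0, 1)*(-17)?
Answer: 663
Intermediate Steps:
o(g, q) = 3*g + 3*q (o(g, q) = 3*(q + g) = 3*(g + q) = 3*g + 3*q)
-13*o(-5*0, 1)*(-17) = -13*(3*(-5*0) + 3*1)*(-17) = -13*(3*0 + 3)*(-17) = -13*(0 + 3)*(-17) = -13*3*(-17) = -39*(-17) = 663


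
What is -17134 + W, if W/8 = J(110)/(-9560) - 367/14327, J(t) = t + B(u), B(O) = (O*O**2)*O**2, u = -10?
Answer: -58383914400/3424153 ≈ -17051.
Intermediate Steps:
B(O) = O**5 (B(O) = O**3*O**2 = O**5)
J(t) = -100000 + t (J(t) = t + (-10)**5 = t - 100000 = -100000 + t)
W = 285523102/3424153 (W = 8*((-100000 + 110)/(-9560) - 367/14327) = 8*(-99890*(-1/9560) - 367*1/14327) = 8*(9989/956 - 367/14327) = 8*(142761551/13696612) = 285523102/3424153 ≈ 83.385)
-17134 + W = -17134 + 285523102/3424153 = -58383914400/3424153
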